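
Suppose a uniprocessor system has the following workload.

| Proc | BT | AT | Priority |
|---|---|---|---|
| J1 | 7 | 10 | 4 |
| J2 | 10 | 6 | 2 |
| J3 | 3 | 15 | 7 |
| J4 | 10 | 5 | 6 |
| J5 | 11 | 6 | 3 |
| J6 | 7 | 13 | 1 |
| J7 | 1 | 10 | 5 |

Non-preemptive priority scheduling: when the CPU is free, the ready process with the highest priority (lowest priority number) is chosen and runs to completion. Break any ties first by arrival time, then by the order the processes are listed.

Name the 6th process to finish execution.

Schedule: | idle 0-5 | J4 5-15 | J6 15-22 | J2 22-32 | J5 32-43 | J1 43-50 | J7 50-51 | J3 51-54 |
Completion: J1=50  J2=32  J3=54  J4=15  J5=43  J6=22  J7=51
Turnaround (C−A): J1=40  J2=26  J3=39  J4=10  J5=37  J6=9  J7=41
Finish order: J4 → J6 → J2 → J5 → J1 → J7 → J3

J7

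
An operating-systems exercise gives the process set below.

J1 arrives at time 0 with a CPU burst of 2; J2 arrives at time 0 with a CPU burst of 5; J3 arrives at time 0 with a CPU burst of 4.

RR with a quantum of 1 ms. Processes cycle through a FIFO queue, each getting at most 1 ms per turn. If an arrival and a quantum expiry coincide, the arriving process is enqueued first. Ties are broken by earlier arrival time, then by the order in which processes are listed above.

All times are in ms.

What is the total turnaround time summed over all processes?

Gantt: | J1 0-1 | J2 1-2 | J3 2-3 | J1 3-4 | J2 4-5 | J3 5-6 | J2 6-7 | J3 7-8 | J2 8-9 | J3 9-10 | J2 10-11 |
Completion: J1=4  J2=11  J3=10
Turnaround = completion − arrival: J1=4, J2=11, J3=10
Total turnaround = 4 + 11 + 10 = 25

25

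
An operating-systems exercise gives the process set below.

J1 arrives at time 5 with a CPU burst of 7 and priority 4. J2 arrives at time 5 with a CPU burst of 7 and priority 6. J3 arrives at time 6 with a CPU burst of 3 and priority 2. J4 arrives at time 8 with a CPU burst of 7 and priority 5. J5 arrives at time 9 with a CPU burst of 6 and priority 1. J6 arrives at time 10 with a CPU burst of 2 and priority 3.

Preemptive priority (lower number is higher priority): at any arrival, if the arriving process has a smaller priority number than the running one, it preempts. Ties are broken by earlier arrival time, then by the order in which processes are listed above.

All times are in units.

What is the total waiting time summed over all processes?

56

Schedule: | idle 0-5 | J1 5-6 | J3 6-9 | J5 9-15 | J6 15-17 | J1 17-23 | J4 23-30 | J2 30-37 |
Completion: J1=23  J2=37  J3=9  J4=30  J5=15  J6=17
Turnaround (C−A): J1=18  J2=32  J3=3  J4=22  J5=6  J6=7
Waiting = turnaround − burst: J1=11, J2=25, J3=0, J4=15, J5=0, J6=5
Total waiting = 11 + 25 + 0 + 15 + 0 + 5 = 56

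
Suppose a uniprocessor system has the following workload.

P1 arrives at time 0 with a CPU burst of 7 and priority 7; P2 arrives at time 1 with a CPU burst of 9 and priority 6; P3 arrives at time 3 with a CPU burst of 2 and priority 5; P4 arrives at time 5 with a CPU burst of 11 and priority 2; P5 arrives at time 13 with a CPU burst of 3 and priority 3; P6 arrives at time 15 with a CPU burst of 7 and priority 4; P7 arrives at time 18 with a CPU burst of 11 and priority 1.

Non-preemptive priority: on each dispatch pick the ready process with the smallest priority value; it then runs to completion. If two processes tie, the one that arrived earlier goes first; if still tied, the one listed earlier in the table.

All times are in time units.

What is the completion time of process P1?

Timeline: | P1 0-7 | P4 7-18 | P7 18-29 | P5 29-32 | P6 32-39 | P3 39-41 | P2 41-50 |
Completion: P1=7  P2=50  P3=41  P4=18  P5=32  P6=39  P7=29
Turnaround (C−A): P1=7  P2=49  P3=38  P4=13  P5=19  P6=24  P7=11

7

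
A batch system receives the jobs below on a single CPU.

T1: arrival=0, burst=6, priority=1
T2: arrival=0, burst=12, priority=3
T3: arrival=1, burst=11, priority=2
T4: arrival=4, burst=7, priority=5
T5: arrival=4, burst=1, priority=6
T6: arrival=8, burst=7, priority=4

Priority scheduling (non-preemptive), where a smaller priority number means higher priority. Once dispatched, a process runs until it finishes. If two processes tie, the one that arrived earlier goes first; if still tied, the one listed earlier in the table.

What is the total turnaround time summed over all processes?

Schedule: | T1 0-6 | T3 6-17 | T2 17-29 | T6 29-36 | T4 36-43 | T5 43-44 |
Completion: T1=6  T2=29  T3=17  T4=43  T5=44  T6=36
Turnaround (C−A): T1=6  T2=29  T3=16  T4=39  T5=40  T6=28
Turnaround = completion − arrival: T1=6, T2=29, T3=16, T4=39, T5=40, T6=28
Total turnaround = 6 + 29 + 16 + 39 + 40 + 28 = 158

158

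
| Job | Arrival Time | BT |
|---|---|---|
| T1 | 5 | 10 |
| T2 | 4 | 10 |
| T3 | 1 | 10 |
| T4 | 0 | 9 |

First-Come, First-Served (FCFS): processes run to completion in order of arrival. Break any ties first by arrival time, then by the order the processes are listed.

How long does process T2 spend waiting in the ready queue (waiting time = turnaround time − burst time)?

Schedule: | T4 0-9 | T3 9-19 | T2 19-29 | T1 29-39 |
Completion: T1=39  T2=29  T3=19  T4=9
Waiting(T2) = turnaround − burst = 25 − 10 = 15

15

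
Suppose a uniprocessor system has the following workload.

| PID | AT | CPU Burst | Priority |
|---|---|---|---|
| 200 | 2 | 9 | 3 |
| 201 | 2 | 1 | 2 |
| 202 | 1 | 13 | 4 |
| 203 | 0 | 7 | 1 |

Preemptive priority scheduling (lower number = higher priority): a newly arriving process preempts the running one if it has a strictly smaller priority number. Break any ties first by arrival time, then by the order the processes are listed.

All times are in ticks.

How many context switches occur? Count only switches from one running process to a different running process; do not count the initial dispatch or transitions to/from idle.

3

Schedule: | 203 0-7 | 201 7-8 | 200 8-17 | 202 17-30 |
Completion: 200=17  201=8  202=30  203=7
Turnaround (C−A): 200=15  201=6  202=29  203=7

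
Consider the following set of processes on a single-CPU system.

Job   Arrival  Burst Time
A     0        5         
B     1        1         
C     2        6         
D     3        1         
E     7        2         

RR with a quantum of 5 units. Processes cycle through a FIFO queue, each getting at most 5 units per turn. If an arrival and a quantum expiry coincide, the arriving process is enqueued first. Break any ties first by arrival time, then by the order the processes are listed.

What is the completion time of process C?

15

Gantt: | A 0-5 | B 5-6 | C 6-11 | D 11-12 | E 12-14 | C 14-15 |
Completion: A=5  B=6  C=15  D=12  E=14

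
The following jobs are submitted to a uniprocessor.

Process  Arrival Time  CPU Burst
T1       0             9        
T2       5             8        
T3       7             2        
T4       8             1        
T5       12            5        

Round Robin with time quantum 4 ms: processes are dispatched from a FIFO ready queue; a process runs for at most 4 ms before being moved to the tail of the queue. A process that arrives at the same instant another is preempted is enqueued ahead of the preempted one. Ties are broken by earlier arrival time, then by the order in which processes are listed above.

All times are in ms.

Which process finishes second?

T4

Timeline: | T1 0-8 | T2 8-12 | T3 12-14 | T4 14-15 | T1 15-16 | T5 16-20 | T2 20-24 | T5 24-25 |
Completion: T1=16  T2=24  T3=14  T4=15  T5=25
Turnaround (C−A): T1=16  T2=19  T3=7  T4=7  T5=13
Finish order: T3 → T4 → T1 → T2 → T5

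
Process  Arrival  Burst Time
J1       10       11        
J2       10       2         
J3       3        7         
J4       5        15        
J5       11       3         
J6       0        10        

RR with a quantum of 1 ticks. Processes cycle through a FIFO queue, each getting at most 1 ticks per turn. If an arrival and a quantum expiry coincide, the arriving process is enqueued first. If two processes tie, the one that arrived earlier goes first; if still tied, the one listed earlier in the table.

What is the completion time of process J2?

20

Schedule: | J6 0-3 | J3 3-4 | J6 4-5 | J3 5-6 | J4 6-7 | J6 7-8 | J3 8-9 | J4 9-10 | J6 10-11 | J3 11-12 | J1 12-13 | J2 13-14 | J4 14-15 | J5 15-16 | J6 16-17 | J3 17-18 | J1 18-19 | J2 19-20 | J4 20-21 | J5 21-22 | J6 22-23 | J3 23-24 | J1 24-25 | J4 25-26 | J5 26-27 | J6 27-28 | J3 28-29 | J1 29-30 | J4 30-31 | J6 31-32 | J1 32-33 | J4 33-34 | J1 34-35 | J4 35-36 | J1 36-37 | J4 37-38 | J1 38-39 | J4 39-40 | J1 40-41 | J4 41-42 | J1 42-43 | J4 43-44 | J1 44-45 | J4 45-48 |
Completion: J1=45  J2=20  J3=29  J4=48  J5=27  J6=32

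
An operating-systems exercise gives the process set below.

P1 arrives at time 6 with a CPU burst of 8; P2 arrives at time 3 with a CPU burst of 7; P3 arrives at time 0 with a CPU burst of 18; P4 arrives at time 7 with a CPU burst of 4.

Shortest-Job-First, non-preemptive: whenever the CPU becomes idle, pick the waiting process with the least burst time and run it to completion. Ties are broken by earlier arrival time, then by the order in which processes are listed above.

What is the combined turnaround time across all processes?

90

Schedule: | P3 0-18 | P4 18-22 | P2 22-29 | P1 29-37 |
Completion: P1=37  P2=29  P3=18  P4=22
Turnaround = completion − arrival: P1=31, P2=26, P3=18, P4=15
Total turnaround = 31 + 26 + 18 + 15 = 90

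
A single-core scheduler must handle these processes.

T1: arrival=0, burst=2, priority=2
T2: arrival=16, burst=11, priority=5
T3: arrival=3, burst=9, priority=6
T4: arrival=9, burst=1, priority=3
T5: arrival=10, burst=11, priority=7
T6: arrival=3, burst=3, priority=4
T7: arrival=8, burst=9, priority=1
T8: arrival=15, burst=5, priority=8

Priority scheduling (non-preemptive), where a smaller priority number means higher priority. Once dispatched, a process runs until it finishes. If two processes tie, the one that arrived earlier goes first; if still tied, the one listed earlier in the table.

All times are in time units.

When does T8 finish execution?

52

Gantt: | T1 0-2 | idle 2-3 | T6 3-6 | T3 6-15 | T7 15-24 | T4 24-25 | T2 25-36 | T5 36-47 | T8 47-52 |
Completion: T1=2  T2=36  T3=15  T4=25  T5=47  T6=6  T7=24  T8=52
Turnaround (C−A): T1=2  T2=20  T3=12  T4=16  T5=37  T6=3  T7=16  T8=37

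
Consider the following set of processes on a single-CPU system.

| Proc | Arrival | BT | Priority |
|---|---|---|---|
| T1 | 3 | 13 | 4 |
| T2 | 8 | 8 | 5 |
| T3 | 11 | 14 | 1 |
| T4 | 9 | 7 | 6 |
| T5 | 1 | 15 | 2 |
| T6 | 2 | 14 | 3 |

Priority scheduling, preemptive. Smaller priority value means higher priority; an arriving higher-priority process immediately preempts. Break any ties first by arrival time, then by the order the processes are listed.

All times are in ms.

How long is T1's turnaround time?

Gantt: | idle 0-1 | T5 1-11 | T3 11-25 | T5 25-30 | T6 30-44 | T1 44-57 | T2 57-65 | T4 65-72 |
Completion: T1=57  T2=65  T3=25  T4=72  T5=30  T6=44
Turnaround(T1) = completion − arrival = 57 − 3 = 54

54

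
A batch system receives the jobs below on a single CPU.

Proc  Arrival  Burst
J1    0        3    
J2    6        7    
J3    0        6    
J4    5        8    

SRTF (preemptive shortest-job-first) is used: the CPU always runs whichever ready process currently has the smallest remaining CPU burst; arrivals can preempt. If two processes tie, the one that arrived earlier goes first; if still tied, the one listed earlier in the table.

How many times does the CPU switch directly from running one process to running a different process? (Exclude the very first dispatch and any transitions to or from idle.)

3

Schedule: | J1 0-3 | J3 3-9 | J2 9-16 | J4 16-24 |
Completion: J1=3  J2=16  J3=9  J4=24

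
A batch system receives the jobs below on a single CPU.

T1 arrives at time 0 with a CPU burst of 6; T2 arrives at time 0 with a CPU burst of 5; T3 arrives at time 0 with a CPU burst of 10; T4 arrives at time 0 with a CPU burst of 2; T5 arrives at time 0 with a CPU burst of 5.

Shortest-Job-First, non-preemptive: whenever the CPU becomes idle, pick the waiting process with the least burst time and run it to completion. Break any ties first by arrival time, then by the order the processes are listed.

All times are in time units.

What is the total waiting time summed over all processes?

Schedule: | T4 0-2 | T2 2-7 | T5 7-12 | T1 12-18 | T3 18-28 |
Completion: T1=18  T2=7  T3=28  T4=2  T5=12
Turnaround (C−A): T1=18  T2=7  T3=28  T4=2  T5=12
Waiting = turnaround − burst: T1=12, T2=2, T3=18, T4=0, T5=7
Total waiting = 12 + 2 + 18 + 0 + 7 = 39

39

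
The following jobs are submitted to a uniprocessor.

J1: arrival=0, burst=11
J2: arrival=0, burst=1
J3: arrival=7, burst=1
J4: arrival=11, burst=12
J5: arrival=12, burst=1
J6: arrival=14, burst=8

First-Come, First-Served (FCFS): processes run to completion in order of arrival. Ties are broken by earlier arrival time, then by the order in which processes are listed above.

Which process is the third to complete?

Timeline: | J1 0-11 | J2 11-12 | J3 12-13 | J4 13-25 | J5 25-26 | J6 26-34 |
Completion: J1=11  J2=12  J3=13  J4=25  J5=26  J6=34
Turnaround (C−A): J1=11  J2=12  J3=6  J4=14  J5=14  J6=20
Finish order: J1 → J2 → J3 → J4 → J5 → J6

J3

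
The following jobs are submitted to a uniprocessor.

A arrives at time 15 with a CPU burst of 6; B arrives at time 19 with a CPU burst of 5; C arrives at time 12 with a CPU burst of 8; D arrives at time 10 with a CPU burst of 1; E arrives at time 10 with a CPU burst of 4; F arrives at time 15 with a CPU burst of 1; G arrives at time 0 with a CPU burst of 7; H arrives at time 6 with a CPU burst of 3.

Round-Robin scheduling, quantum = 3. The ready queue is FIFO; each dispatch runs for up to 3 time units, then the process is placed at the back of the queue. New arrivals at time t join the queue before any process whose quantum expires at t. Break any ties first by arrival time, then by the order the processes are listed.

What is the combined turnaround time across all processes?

82

Timeline: | G 0-6 | H 6-9 | G 9-10 | D 10-11 | E 11-14 | C 14-17 | E 17-18 | A 18-21 | F 21-22 | C 22-25 | B 25-28 | A 28-31 | C 31-33 | B 33-35 |
Completion: A=31  B=35  C=33  D=11  E=18  F=22  G=10  H=9
Turnaround (C−A): A=16  B=16  C=21  D=1  E=8  F=7  G=10  H=3
Turnaround = completion − arrival: A=16, B=16, C=21, D=1, E=8, F=7, G=10, H=3
Total turnaround = 16 + 16 + 21 + 1 + 8 + 7 + 10 + 3 = 82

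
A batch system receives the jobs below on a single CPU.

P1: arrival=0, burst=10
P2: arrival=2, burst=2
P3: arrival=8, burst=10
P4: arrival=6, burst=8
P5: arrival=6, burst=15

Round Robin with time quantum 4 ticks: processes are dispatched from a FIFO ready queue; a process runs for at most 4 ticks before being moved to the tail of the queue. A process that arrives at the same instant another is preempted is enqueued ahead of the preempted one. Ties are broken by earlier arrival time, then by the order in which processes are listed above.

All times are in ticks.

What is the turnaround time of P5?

39

Gantt: | P1 0-4 | P2 4-6 | P1 6-10 | P4 10-14 | P5 14-18 | P3 18-22 | P1 22-24 | P4 24-28 | P5 28-32 | P3 32-36 | P5 36-40 | P3 40-42 | P5 42-45 |
Completion: P1=24  P2=6  P3=42  P4=28  P5=45
Turnaround (C−A): P1=24  P2=4  P3=34  P4=22  P5=39
Turnaround(P5) = completion − arrival = 45 − 6 = 39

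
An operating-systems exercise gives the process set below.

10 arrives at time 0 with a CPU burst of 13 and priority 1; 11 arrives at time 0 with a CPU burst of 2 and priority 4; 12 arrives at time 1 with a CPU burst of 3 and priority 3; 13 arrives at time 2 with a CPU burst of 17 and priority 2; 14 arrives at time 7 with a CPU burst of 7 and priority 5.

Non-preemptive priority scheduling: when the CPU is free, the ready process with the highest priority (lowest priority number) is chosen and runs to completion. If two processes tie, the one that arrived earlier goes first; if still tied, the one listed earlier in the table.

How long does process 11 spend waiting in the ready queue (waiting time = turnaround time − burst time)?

33

Timeline: | 10 0-13 | 13 13-30 | 12 30-33 | 11 33-35 | 14 35-42 |
Completion: 10=13  11=35  12=33  13=30  14=42
Waiting(11) = turnaround − burst = 35 − 2 = 33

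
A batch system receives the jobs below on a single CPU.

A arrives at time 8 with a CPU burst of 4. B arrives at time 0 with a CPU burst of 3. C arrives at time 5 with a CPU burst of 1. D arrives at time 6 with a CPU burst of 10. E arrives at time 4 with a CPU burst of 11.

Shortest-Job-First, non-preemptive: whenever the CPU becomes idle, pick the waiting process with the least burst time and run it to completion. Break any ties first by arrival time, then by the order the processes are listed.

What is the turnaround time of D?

24

Timeline: | B 0-3 | idle 3-4 | E 4-15 | C 15-16 | A 16-20 | D 20-30 |
Completion: A=20  B=3  C=16  D=30  E=15
Turnaround(D) = completion − arrival = 30 − 6 = 24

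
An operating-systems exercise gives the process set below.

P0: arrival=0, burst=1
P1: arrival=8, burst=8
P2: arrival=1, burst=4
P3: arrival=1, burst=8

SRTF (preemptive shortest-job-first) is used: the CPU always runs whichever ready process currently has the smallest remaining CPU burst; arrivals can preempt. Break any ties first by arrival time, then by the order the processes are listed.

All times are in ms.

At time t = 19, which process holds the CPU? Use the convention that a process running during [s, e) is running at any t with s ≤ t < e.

Gantt: | P0 0-1 | P2 1-5 | P3 5-13 | P1 13-21 |
Completion: P0=1  P1=21  P2=5  P3=13
Turnaround (C−A): P0=1  P1=13  P2=4  P3=12

P1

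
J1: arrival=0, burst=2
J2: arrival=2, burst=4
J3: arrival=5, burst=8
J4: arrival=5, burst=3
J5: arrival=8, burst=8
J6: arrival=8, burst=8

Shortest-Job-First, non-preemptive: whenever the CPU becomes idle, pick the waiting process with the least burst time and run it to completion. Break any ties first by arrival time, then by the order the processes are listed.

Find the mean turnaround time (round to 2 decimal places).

10.67

Gantt: | J1 0-2 | J2 2-6 | J4 6-9 | J3 9-17 | J5 17-25 | J6 25-33 |
Completion: J1=2  J2=6  J3=17  J4=9  J5=25  J6=33
Turnaround (C−A): J1=2  J2=4  J3=12  J4=4  J5=17  J6=25
Turnaround times: J1=2, J2=4, J3=12, J4=4, J5=17, J6=25
Average turnaround = (2+4+12+4+17+25) / 6 = 64/6 = 10.67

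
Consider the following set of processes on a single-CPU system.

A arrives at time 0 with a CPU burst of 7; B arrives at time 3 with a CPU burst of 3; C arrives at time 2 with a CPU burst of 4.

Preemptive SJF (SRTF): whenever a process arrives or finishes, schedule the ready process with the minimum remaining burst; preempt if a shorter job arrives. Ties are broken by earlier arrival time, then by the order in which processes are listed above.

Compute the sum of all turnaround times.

Gantt: | A 0-2 | C 2-6 | B 6-9 | A 9-14 |
Completion: A=14  B=9  C=6
Turnaround (C−A): A=14  B=6  C=4
Turnaround = completion − arrival: A=14, B=6, C=4
Total turnaround = 14 + 6 + 4 = 24

24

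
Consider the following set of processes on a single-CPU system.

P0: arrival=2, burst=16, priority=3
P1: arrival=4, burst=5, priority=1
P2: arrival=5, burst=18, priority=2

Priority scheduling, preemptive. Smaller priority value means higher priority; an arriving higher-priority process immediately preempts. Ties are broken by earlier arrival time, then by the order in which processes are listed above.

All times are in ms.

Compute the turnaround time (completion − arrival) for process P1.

5

Timeline: | idle 0-2 | P0 2-4 | P1 4-9 | P2 9-27 | P0 27-41 |
Completion: P0=41  P1=9  P2=27
Turnaround(P1) = completion − arrival = 9 − 4 = 5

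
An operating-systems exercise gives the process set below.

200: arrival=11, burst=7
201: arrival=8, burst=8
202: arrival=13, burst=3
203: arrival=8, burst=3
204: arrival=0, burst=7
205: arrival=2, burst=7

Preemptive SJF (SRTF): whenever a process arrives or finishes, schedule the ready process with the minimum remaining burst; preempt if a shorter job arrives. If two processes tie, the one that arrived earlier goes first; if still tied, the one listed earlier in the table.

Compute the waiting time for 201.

Schedule: | 204 0-7 | 205 7-8 | 203 8-11 | 205 11-13 | 202 13-16 | 205 16-20 | 200 20-27 | 201 27-35 |
Completion: 200=27  201=35  202=16  203=11  204=7  205=20
Waiting(201) = turnaround − burst = 27 − 8 = 19

19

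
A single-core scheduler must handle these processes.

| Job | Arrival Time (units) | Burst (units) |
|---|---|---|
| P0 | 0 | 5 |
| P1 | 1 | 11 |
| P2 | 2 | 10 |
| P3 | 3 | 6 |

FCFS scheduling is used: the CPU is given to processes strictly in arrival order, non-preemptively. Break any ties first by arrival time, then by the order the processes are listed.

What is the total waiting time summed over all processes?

Timeline: | P0 0-5 | P1 5-16 | P2 16-26 | P3 26-32 |
Completion: P0=5  P1=16  P2=26  P3=32
Waiting = turnaround − burst: P0=0, P1=4, P2=14, P3=23
Total waiting = 0 + 4 + 14 + 23 = 41

41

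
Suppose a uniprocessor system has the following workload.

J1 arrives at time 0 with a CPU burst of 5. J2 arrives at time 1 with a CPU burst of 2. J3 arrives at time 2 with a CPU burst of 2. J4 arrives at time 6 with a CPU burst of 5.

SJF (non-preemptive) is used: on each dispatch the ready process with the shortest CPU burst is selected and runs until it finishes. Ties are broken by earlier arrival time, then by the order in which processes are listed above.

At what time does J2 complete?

Schedule: | J1 0-5 | J2 5-7 | J3 7-9 | J4 9-14 |
Completion: J1=5  J2=7  J3=9  J4=14
Turnaround (C−A): J1=5  J2=6  J3=7  J4=8

7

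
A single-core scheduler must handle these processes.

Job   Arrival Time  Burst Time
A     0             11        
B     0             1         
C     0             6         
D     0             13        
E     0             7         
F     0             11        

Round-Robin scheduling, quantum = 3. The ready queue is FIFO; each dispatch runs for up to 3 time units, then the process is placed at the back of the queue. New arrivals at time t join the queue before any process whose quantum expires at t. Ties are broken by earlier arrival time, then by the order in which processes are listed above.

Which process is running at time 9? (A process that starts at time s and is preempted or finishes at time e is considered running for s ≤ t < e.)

D

Schedule: | A 0-3 | B 3-4 | C 4-7 | D 7-10 | E 10-13 | F 13-16 | A 16-19 | C 19-22 | D 22-25 | E 25-28 | F 28-31 | A 31-34 | D 34-37 | E 37-38 | F 38-41 | A 41-43 | D 43-46 | F 46-48 | D 48-49 |
Completion: A=43  B=4  C=22  D=49  E=38  F=48
Turnaround (C−A): A=43  B=4  C=22  D=49  E=38  F=48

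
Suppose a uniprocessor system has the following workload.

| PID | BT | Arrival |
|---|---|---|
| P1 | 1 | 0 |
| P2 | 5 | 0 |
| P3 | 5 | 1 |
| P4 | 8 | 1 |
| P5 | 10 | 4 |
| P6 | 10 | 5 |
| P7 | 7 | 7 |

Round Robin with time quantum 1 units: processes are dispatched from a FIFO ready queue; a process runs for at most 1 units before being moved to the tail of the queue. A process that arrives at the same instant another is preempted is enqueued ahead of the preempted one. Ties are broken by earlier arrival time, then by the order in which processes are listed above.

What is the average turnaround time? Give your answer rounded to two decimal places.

Timeline: | P1 0-1 | P2 1-2 | P3 2-3 | P4 3-4 | P2 4-5 | P3 5-6 | P5 6-7 | P4 7-8 | P6 8-9 | P2 9-10 | P3 10-11 | P7 11-12 | P5 12-13 | P4 13-14 | P6 14-15 | P2 15-16 | P3 16-17 | P7 17-18 | P5 18-19 | P4 19-20 | P6 20-21 | P2 21-22 | P3 22-23 | P7 23-24 | P5 24-25 | P4 25-26 | P6 26-27 | P7 27-28 | P5 28-29 | P4 29-30 | P6 30-31 | P7 31-32 | P5 32-33 | P4 33-34 | P6 34-35 | P7 35-36 | P5 36-37 | P4 37-38 | P6 38-39 | P7 39-40 | P5 40-41 | P6 41-42 | P5 42-43 | P6 43-44 | P5 44-45 | P6 45-46 |
Completion: P1=1  P2=22  P3=23  P4=38  P5=45  P6=46  P7=40
Turnaround (C−A): P1=1  P2=22  P3=22  P4=37  P5=41  P6=41  P7=33
Turnaround times: P1=1, P2=22, P3=22, P4=37, P5=41, P6=41, P7=33
Average turnaround = (1+22+22+37+41+41+33) / 7 = 197/7 = 28.14

28.14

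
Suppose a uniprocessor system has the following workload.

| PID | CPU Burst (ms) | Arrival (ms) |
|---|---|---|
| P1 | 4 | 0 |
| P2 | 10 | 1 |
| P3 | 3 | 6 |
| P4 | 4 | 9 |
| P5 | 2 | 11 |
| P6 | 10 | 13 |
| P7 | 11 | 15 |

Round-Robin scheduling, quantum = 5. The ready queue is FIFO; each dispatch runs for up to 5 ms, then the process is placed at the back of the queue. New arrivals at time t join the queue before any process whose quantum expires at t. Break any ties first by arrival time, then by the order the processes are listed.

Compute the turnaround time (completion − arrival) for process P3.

Schedule: | P1 0-4 | P2 4-9 | P3 9-12 | P4 12-16 | P2 16-21 | P5 21-23 | P6 23-28 | P7 28-33 | P6 33-38 | P7 38-44 |
Completion: P1=4  P2=21  P3=12  P4=16  P5=23  P6=38  P7=44
Turnaround (C−A): P1=4  P2=20  P3=6  P4=7  P5=12  P6=25  P7=29
Turnaround(P3) = completion − arrival = 12 − 6 = 6

6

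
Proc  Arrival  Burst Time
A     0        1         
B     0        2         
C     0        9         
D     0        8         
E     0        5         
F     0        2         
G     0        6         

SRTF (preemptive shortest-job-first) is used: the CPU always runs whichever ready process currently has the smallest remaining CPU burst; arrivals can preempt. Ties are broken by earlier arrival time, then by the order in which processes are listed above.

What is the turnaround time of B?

Timeline: | A 0-1 | B 1-3 | F 3-5 | E 5-10 | G 10-16 | D 16-24 | C 24-33 |
Completion: A=1  B=3  C=33  D=24  E=10  F=5  G=16
Turnaround(B) = completion − arrival = 3 − 0 = 3

3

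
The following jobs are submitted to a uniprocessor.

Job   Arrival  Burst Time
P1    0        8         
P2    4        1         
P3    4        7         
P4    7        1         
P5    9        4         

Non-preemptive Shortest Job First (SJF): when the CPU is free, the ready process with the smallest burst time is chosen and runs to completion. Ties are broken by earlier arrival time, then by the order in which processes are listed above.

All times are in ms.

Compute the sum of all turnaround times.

38

Timeline: | P1 0-8 | P2 8-9 | P4 9-10 | P5 10-14 | P3 14-21 |
Completion: P1=8  P2=9  P3=21  P4=10  P5=14
Turnaround (C−A): P1=8  P2=5  P3=17  P4=3  P5=5
Turnaround = completion − arrival: P1=8, P2=5, P3=17, P4=3, P5=5
Total turnaround = 8 + 5 + 17 + 3 + 5 = 38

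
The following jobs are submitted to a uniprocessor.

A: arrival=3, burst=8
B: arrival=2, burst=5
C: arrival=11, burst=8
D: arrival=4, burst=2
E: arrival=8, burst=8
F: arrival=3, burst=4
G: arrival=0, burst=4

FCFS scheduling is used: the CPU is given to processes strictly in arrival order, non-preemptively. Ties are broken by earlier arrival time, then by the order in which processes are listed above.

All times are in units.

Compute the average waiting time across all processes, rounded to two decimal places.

Schedule: | G 0-4 | B 4-9 | A 9-17 | F 17-21 | D 21-23 | E 23-31 | C 31-39 |
Completion: A=17  B=9  C=39  D=23  E=31  F=21  G=4
Waiting times: A=6, B=2, C=20, D=17, E=15, F=14, G=0
Average waiting = (6+2+20+17+15+14+0) / 7 = 74/7 = 10.57

10.57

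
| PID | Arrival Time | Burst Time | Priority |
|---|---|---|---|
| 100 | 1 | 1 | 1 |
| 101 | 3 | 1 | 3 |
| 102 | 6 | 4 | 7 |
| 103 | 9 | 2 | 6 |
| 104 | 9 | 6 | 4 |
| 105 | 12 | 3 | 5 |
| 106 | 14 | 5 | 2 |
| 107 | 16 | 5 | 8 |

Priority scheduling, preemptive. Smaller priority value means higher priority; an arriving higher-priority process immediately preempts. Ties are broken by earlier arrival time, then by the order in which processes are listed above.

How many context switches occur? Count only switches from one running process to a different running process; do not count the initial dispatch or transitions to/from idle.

7

Schedule: | idle 0-1 | 100 1-2 | idle 2-3 | 101 3-4 | idle 4-6 | 102 6-9 | 104 9-14 | 106 14-19 | 104 19-20 | 105 20-23 | 103 23-25 | 102 25-26 | 107 26-31 |
Completion: 100=2  101=4  102=26  103=25  104=20  105=23  106=19  107=31
Turnaround (C−A): 100=1  101=1  102=20  103=16  104=11  105=11  106=5  107=15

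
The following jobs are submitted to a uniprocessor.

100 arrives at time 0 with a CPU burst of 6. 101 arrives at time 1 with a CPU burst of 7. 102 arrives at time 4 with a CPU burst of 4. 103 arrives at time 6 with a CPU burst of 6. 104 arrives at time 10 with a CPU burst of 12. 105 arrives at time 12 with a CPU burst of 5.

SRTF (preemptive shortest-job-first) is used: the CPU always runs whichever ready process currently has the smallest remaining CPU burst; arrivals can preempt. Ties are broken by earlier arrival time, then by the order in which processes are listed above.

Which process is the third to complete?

Timeline: | 100 0-6 | 102 6-10 | 103 10-16 | 105 16-21 | 101 21-28 | 104 28-40 |
Completion: 100=6  101=28  102=10  103=16  104=40  105=21
Finish order: 100 → 102 → 103 → 105 → 101 → 104

103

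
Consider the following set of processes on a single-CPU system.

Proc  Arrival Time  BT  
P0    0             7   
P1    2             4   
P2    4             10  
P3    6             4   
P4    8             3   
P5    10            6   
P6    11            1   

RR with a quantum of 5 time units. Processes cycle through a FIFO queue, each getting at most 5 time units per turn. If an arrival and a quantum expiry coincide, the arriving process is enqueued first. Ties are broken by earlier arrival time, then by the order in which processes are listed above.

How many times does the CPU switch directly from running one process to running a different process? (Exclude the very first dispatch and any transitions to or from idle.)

9

Gantt: | P0 0-5 | P1 5-9 | P2 9-14 | P0 14-16 | P3 16-20 | P4 20-23 | P5 23-28 | P6 28-29 | P2 29-34 | P5 34-35 |
Completion: P0=16  P1=9  P2=34  P3=20  P4=23  P5=35  P6=29
Turnaround (C−A): P0=16  P1=7  P2=30  P3=14  P4=15  P5=25  P6=18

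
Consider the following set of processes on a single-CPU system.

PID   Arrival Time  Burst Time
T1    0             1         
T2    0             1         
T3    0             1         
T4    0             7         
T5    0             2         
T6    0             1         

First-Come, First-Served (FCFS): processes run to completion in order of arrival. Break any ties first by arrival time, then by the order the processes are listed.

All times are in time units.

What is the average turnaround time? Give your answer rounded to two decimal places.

Timeline: | T1 0-1 | T2 1-2 | T3 2-3 | T4 3-10 | T5 10-12 | T6 12-13 |
Completion: T1=1  T2=2  T3=3  T4=10  T5=12  T6=13
Turnaround (C−A): T1=1  T2=2  T3=3  T4=10  T5=12  T6=13
Turnaround times: T1=1, T2=2, T3=3, T4=10, T5=12, T6=13
Average turnaround = (1+2+3+10+12+13) / 6 = 41/6 = 6.83

6.83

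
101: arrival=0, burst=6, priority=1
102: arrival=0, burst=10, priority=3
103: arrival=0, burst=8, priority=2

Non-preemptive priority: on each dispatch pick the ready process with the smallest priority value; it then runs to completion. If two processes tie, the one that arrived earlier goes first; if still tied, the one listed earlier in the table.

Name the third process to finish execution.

102

Schedule: | 101 0-6 | 103 6-14 | 102 14-24 |
Completion: 101=6  102=24  103=14
Turnaround (C−A): 101=6  102=24  103=14
Finish order: 101 → 103 → 102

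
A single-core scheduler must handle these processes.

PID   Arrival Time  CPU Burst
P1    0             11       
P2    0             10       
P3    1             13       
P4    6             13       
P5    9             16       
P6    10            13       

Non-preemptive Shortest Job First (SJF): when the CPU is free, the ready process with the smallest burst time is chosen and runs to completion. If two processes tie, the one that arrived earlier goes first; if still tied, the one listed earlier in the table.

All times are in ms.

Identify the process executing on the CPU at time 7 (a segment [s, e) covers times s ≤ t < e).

Schedule: | P2 0-10 | P1 10-21 | P3 21-34 | P4 34-47 | P6 47-60 | P5 60-76 |
Completion: P1=21  P2=10  P3=34  P4=47  P5=76  P6=60

P2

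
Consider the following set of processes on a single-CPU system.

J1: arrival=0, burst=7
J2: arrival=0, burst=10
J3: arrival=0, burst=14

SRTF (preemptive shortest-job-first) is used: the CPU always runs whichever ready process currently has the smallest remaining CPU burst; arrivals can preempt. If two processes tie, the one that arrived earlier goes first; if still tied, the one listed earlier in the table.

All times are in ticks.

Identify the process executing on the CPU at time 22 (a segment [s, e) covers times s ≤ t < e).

J3

Timeline: | J1 0-7 | J2 7-17 | J3 17-31 |
Completion: J1=7  J2=17  J3=31
Turnaround (C−A): J1=7  J2=17  J3=31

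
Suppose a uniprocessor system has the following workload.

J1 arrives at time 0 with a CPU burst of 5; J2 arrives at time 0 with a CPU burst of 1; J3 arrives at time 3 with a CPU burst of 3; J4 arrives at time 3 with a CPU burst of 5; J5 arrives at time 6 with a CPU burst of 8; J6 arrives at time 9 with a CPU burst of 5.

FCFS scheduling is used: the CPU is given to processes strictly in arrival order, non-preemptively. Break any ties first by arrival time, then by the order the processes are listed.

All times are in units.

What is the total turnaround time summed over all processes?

62

Gantt: | J1 0-5 | J2 5-6 | J3 6-9 | J4 9-14 | J5 14-22 | J6 22-27 |
Completion: J1=5  J2=6  J3=9  J4=14  J5=22  J6=27
Turnaround (C−A): J1=5  J2=6  J3=6  J4=11  J5=16  J6=18
Turnaround = completion − arrival: J1=5, J2=6, J3=6, J4=11, J5=16, J6=18
Total turnaround = 5 + 6 + 6 + 11 + 16 + 18 = 62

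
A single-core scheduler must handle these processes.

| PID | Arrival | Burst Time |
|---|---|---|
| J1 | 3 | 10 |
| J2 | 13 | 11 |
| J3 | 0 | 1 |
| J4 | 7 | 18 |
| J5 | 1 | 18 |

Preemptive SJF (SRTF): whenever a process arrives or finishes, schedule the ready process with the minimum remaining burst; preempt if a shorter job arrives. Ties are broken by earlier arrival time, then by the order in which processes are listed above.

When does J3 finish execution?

Schedule: | J3 0-1 | J5 1-3 | J1 3-13 | J2 13-24 | J5 24-40 | J4 40-58 |
Completion: J1=13  J2=24  J3=1  J4=58  J5=40
Turnaround (C−A): J1=10  J2=11  J3=1  J4=51  J5=39

1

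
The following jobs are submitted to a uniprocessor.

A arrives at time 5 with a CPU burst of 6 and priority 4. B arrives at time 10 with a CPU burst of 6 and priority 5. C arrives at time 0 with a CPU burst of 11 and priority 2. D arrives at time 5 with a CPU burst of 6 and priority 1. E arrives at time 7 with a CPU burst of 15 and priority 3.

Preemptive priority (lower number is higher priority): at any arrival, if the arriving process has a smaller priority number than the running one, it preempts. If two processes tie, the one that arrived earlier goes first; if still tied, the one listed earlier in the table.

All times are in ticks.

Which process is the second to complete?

C

Timeline: | C 0-5 | D 5-11 | C 11-17 | E 17-32 | A 32-38 | B 38-44 |
Completion: A=38  B=44  C=17  D=11  E=32
Finish order: D → C → E → A → B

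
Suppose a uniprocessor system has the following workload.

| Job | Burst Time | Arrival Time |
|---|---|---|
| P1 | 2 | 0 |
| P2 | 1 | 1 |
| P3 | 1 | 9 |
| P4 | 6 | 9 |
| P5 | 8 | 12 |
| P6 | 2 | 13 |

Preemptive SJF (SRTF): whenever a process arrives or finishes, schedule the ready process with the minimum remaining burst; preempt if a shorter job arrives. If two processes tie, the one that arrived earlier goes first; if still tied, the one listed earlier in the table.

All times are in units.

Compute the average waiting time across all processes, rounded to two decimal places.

1.67

Timeline: | P1 0-2 | P2 2-3 | idle 3-9 | P3 9-10 | P4 10-13 | P6 13-15 | P4 15-18 | P5 18-26 |
Completion: P1=2  P2=3  P3=10  P4=18  P5=26  P6=15
Turnaround (C−A): P1=2  P2=2  P3=1  P4=9  P5=14  P6=2
Waiting times: P1=0, P2=1, P3=0, P4=3, P5=6, P6=0
Average waiting = (0+1+0+3+6+0) / 6 = 10/6 = 1.67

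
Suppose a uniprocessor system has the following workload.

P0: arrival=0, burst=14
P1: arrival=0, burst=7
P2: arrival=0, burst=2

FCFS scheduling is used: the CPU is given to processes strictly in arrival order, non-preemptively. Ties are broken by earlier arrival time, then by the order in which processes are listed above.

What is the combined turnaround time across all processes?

Gantt: | P0 0-14 | P1 14-21 | P2 21-23 |
Completion: P0=14  P1=21  P2=23
Turnaround = completion − arrival: P0=14, P1=21, P2=23
Total turnaround = 14 + 21 + 23 = 58

58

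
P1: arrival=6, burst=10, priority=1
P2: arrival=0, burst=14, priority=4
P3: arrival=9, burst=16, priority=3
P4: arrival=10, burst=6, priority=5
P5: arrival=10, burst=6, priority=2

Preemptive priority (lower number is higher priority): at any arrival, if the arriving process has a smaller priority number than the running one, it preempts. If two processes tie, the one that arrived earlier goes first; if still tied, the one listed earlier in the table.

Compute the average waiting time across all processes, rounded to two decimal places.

17.40

Schedule: | P2 0-6 | P1 6-16 | P5 16-22 | P3 22-38 | P2 38-46 | P4 46-52 |
Completion: P1=16  P2=46  P3=38  P4=52  P5=22
Waiting times: P1=0, P2=32, P3=13, P4=36, P5=6
Average waiting = (0+32+13+36+6) / 5 = 87/5 = 17.40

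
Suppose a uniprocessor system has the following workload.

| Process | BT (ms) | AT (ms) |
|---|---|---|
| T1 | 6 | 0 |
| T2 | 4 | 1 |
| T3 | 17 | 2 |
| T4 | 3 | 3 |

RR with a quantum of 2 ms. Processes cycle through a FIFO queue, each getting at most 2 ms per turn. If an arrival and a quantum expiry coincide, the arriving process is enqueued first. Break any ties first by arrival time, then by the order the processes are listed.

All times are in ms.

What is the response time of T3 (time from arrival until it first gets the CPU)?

Schedule: | T1 0-2 | T2 2-4 | T3 4-6 | T1 6-8 | T4 8-10 | T2 10-12 | T3 12-14 | T1 14-16 | T4 16-17 | T3 17-30 |
Completion: T1=16  T2=12  T3=30  T4=17
Response(T3) = first start − arrival = 4 − 2 = 2

2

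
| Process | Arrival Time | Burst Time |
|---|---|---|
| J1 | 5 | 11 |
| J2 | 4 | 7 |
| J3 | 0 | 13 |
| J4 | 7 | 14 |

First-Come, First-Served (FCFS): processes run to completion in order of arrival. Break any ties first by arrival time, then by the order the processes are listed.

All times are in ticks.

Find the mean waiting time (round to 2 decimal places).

Timeline: | J3 0-13 | J2 13-20 | J1 20-31 | J4 31-45 |
Completion: J1=31  J2=20  J3=13  J4=45
Waiting times: J1=15, J2=9, J3=0, J4=24
Average waiting = (15+9+0+24) / 4 = 48/4 = 12.00

12.00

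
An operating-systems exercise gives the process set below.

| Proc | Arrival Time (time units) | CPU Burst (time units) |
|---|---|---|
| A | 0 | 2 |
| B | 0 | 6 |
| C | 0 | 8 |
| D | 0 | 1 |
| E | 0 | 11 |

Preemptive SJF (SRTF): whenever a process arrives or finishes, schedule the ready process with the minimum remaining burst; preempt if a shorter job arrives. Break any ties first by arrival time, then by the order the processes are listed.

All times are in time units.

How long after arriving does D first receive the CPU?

Schedule: | D 0-1 | A 1-3 | B 3-9 | C 9-17 | E 17-28 |
Completion: A=3  B=9  C=17  D=1  E=28
Response(D) = first start − arrival = 0 − 0 = 0

0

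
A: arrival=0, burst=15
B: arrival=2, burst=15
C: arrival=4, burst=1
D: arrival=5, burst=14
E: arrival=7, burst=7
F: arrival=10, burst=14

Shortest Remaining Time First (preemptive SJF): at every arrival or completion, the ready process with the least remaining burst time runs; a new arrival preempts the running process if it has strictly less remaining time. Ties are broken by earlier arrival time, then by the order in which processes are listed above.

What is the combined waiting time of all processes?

102

Schedule: | A 0-4 | C 4-5 | A 5-7 | E 7-14 | A 14-23 | D 23-37 | F 37-51 | B 51-66 |
Completion: A=23  B=66  C=5  D=37  E=14  F=51
Turnaround (C−A): A=23  B=64  C=1  D=32  E=7  F=41
Waiting = turnaround − burst: A=8, B=49, C=0, D=18, E=0, F=27
Total waiting = 8 + 49 + 0 + 18 + 0 + 27 = 102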